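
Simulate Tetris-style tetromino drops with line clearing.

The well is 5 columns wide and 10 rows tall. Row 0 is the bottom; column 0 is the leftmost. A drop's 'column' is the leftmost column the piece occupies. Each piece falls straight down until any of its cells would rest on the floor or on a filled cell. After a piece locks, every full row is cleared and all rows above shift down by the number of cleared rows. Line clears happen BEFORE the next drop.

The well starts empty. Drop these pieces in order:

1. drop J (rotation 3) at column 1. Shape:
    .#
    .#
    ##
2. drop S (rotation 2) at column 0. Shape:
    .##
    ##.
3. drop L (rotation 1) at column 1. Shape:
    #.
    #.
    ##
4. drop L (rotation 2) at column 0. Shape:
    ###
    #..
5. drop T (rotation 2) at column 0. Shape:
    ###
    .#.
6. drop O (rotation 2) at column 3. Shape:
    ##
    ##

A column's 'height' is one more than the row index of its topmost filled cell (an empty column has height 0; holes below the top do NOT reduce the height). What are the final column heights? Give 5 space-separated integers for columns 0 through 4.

Drop 1: J rot3 at col 1 lands with bottom-row=0; cleared 0 line(s) (total 0); column heights now [0 1 3 0 0], max=3
Drop 2: S rot2 at col 0 lands with bottom-row=2; cleared 0 line(s) (total 0); column heights now [3 4 4 0 0], max=4
Drop 3: L rot1 at col 1 lands with bottom-row=4; cleared 0 line(s) (total 0); column heights now [3 7 5 0 0], max=7
Drop 4: L rot2 at col 0 lands with bottom-row=6; cleared 0 line(s) (total 0); column heights now [8 8 8 0 0], max=8
Drop 5: T rot2 at col 0 lands with bottom-row=8; cleared 0 line(s) (total 0); column heights now [10 10 10 0 0], max=10
Drop 6: O rot2 at col 3 lands with bottom-row=0; cleared 0 line(s) (total 0); column heights now [10 10 10 2 2], max=10

Answer: 10 10 10 2 2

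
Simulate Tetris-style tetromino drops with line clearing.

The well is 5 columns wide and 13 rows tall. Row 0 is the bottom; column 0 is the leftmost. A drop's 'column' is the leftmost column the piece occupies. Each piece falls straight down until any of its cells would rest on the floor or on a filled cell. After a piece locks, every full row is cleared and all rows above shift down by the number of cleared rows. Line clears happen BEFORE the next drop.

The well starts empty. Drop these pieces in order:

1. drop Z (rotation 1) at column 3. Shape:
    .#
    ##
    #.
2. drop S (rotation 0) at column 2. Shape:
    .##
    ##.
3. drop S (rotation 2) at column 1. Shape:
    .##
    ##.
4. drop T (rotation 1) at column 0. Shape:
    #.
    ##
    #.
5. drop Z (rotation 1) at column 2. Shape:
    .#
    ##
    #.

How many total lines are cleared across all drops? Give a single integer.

Drop 1: Z rot1 at col 3 lands with bottom-row=0; cleared 0 line(s) (total 0); column heights now [0 0 0 2 3], max=3
Drop 2: S rot0 at col 2 lands with bottom-row=2; cleared 0 line(s) (total 0); column heights now [0 0 3 4 4], max=4
Drop 3: S rot2 at col 1 lands with bottom-row=3; cleared 0 line(s) (total 0); column heights now [0 4 5 5 4], max=5
Drop 4: T rot1 at col 0 lands with bottom-row=3; cleared 1 line(s) (total 1); column heights now [5 4 4 4 3], max=5
Drop 5: Z rot1 at col 2 lands with bottom-row=4; cleared 0 line(s) (total 1); column heights now [5 4 6 7 3], max=7

Answer: 1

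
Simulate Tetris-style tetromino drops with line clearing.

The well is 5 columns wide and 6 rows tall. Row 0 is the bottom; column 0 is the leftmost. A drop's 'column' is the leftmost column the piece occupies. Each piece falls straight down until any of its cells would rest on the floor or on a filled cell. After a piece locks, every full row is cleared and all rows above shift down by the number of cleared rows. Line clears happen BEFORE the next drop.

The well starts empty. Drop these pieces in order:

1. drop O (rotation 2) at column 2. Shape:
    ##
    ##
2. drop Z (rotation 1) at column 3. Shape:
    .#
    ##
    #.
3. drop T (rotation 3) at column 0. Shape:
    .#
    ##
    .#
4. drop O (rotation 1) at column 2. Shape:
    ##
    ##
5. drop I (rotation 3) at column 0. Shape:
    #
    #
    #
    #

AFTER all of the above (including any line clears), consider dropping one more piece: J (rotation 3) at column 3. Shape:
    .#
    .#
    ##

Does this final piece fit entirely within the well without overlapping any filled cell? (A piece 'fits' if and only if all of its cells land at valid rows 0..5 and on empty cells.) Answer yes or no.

Drop 1: O rot2 at col 2 lands with bottom-row=0; cleared 0 line(s) (total 0); column heights now [0 0 2 2 0], max=2
Drop 2: Z rot1 at col 3 lands with bottom-row=2; cleared 0 line(s) (total 0); column heights now [0 0 2 4 5], max=5
Drop 3: T rot3 at col 0 lands with bottom-row=0; cleared 0 line(s) (total 0); column heights now [2 3 2 4 5], max=5
Drop 4: O rot1 at col 2 lands with bottom-row=4; cleared 0 line(s) (total 0); column heights now [2 3 6 6 5], max=6
Drop 5: I rot3 at col 0 lands with bottom-row=2; cleared 0 line(s) (total 0); column heights now [6 3 6 6 5], max=6
Test piece J rot3 at col 3 (width 2): heights before test = [6 3 6 6 5]; fits = False

Answer: no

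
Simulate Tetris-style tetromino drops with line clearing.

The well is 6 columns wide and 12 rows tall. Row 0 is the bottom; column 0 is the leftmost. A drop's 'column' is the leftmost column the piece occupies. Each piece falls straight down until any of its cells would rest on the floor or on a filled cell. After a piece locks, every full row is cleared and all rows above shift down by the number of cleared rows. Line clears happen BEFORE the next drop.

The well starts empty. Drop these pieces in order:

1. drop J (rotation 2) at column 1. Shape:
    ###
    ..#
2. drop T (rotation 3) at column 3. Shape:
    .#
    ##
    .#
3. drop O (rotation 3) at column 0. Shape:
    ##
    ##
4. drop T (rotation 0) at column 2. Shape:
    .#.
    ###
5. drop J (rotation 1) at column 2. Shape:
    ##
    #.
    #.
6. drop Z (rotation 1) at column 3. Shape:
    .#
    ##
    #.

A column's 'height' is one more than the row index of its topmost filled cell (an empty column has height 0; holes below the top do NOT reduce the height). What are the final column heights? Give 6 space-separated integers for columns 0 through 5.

Answer: 4 4 8 10 11 0

Derivation:
Drop 1: J rot2 at col 1 lands with bottom-row=0; cleared 0 line(s) (total 0); column heights now [0 2 2 2 0 0], max=2
Drop 2: T rot3 at col 3 lands with bottom-row=1; cleared 0 line(s) (total 0); column heights now [0 2 2 3 4 0], max=4
Drop 3: O rot3 at col 0 lands with bottom-row=2; cleared 0 line(s) (total 0); column heights now [4 4 2 3 4 0], max=4
Drop 4: T rot0 at col 2 lands with bottom-row=4; cleared 0 line(s) (total 0); column heights now [4 4 5 6 5 0], max=6
Drop 5: J rot1 at col 2 lands with bottom-row=5; cleared 0 line(s) (total 0); column heights now [4 4 8 8 5 0], max=8
Drop 6: Z rot1 at col 3 lands with bottom-row=8; cleared 0 line(s) (total 0); column heights now [4 4 8 10 11 0], max=11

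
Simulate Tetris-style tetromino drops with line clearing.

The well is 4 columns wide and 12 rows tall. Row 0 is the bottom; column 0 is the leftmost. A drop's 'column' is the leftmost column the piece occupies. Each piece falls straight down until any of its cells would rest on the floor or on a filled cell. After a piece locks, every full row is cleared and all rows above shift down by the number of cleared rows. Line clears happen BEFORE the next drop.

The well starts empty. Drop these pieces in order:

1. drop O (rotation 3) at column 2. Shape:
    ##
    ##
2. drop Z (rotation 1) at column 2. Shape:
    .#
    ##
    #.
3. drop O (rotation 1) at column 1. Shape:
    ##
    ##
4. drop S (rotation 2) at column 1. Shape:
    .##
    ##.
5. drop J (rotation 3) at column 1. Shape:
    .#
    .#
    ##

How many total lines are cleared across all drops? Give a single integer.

Drop 1: O rot3 at col 2 lands with bottom-row=0; cleared 0 line(s) (total 0); column heights now [0 0 2 2], max=2
Drop 2: Z rot1 at col 2 lands with bottom-row=2; cleared 0 line(s) (total 0); column heights now [0 0 4 5], max=5
Drop 3: O rot1 at col 1 lands with bottom-row=4; cleared 0 line(s) (total 0); column heights now [0 6 6 5], max=6
Drop 4: S rot2 at col 1 lands with bottom-row=6; cleared 0 line(s) (total 0); column heights now [0 7 8 8], max=8
Drop 5: J rot3 at col 1 lands with bottom-row=8; cleared 0 line(s) (total 0); column heights now [0 9 11 8], max=11

Answer: 0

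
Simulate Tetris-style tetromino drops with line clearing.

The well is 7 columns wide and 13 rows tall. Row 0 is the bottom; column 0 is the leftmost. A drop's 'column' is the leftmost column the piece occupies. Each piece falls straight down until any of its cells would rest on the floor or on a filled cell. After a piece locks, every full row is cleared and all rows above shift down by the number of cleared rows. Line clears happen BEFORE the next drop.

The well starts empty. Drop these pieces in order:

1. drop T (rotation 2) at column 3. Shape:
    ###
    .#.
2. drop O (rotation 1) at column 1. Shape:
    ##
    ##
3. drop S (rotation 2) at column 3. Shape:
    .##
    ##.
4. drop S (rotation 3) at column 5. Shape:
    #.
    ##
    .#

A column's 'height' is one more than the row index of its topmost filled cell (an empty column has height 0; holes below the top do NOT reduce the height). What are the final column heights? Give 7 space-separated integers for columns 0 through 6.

Answer: 0 2 2 3 4 6 5

Derivation:
Drop 1: T rot2 at col 3 lands with bottom-row=0; cleared 0 line(s) (total 0); column heights now [0 0 0 2 2 2 0], max=2
Drop 2: O rot1 at col 1 lands with bottom-row=0; cleared 0 line(s) (total 0); column heights now [0 2 2 2 2 2 0], max=2
Drop 3: S rot2 at col 3 lands with bottom-row=2; cleared 0 line(s) (total 0); column heights now [0 2 2 3 4 4 0], max=4
Drop 4: S rot3 at col 5 lands with bottom-row=3; cleared 0 line(s) (total 0); column heights now [0 2 2 3 4 6 5], max=6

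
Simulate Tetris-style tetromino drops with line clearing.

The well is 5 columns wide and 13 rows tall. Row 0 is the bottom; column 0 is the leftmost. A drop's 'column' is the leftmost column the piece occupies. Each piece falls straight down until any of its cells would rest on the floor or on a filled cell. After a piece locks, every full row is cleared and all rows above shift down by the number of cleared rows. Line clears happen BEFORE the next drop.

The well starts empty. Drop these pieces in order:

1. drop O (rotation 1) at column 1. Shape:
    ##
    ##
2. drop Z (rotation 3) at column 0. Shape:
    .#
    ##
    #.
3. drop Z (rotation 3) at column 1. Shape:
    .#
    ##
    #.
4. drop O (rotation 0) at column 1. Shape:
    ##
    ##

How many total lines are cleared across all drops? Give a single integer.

Drop 1: O rot1 at col 1 lands with bottom-row=0; cleared 0 line(s) (total 0); column heights now [0 2 2 0 0], max=2
Drop 2: Z rot3 at col 0 lands with bottom-row=1; cleared 0 line(s) (total 0); column heights now [3 4 2 0 0], max=4
Drop 3: Z rot3 at col 1 lands with bottom-row=4; cleared 0 line(s) (total 0); column heights now [3 6 7 0 0], max=7
Drop 4: O rot0 at col 1 lands with bottom-row=7; cleared 0 line(s) (total 0); column heights now [3 9 9 0 0], max=9

Answer: 0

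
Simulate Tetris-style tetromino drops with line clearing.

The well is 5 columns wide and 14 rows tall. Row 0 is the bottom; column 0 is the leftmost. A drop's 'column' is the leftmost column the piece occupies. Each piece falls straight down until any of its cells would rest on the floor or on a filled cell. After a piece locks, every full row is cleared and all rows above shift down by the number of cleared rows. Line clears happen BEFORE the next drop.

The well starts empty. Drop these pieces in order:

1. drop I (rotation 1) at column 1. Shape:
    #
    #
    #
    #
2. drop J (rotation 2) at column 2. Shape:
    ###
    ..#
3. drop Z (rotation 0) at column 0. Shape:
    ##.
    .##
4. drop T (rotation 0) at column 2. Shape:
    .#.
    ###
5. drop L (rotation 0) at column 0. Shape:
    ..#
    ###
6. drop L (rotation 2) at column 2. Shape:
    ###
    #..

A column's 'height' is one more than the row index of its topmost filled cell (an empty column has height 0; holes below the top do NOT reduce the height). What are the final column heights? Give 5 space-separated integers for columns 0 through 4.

Drop 1: I rot1 at col 1 lands with bottom-row=0; cleared 0 line(s) (total 0); column heights now [0 4 0 0 0], max=4
Drop 2: J rot2 at col 2 lands with bottom-row=0; cleared 0 line(s) (total 0); column heights now [0 4 2 2 2], max=4
Drop 3: Z rot0 at col 0 lands with bottom-row=4; cleared 0 line(s) (total 0); column heights now [6 6 5 2 2], max=6
Drop 4: T rot0 at col 2 lands with bottom-row=5; cleared 1 line(s) (total 1); column heights now [0 5 5 6 2], max=6
Drop 5: L rot0 at col 0 lands with bottom-row=5; cleared 0 line(s) (total 1); column heights now [6 6 7 6 2], max=7
Drop 6: L rot2 at col 2 lands with bottom-row=7; cleared 0 line(s) (total 1); column heights now [6 6 9 9 9], max=9

Answer: 6 6 9 9 9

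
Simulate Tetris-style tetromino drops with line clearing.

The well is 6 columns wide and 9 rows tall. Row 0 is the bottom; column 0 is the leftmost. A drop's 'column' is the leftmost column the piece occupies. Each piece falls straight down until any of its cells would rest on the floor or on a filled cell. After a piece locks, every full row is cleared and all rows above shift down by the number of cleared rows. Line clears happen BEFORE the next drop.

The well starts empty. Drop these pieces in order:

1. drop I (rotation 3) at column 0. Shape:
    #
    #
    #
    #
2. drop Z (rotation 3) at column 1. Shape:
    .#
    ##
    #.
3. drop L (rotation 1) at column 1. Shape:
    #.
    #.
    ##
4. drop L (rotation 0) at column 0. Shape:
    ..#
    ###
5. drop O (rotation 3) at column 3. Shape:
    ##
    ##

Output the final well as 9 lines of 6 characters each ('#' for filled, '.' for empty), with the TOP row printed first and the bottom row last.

Answer: ......
..#...
###...
.#....
.#....
###...
#.#...
#####.
##.##.

Derivation:
Drop 1: I rot3 at col 0 lands with bottom-row=0; cleared 0 line(s) (total 0); column heights now [4 0 0 0 0 0], max=4
Drop 2: Z rot3 at col 1 lands with bottom-row=0; cleared 0 line(s) (total 0); column heights now [4 2 3 0 0 0], max=4
Drop 3: L rot1 at col 1 lands with bottom-row=3; cleared 0 line(s) (total 0); column heights now [4 6 4 0 0 0], max=6
Drop 4: L rot0 at col 0 lands with bottom-row=6; cleared 0 line(s) (total 0); column heights now [7 7 8 0 0 0], max=8
Drop 5: O rot3 at col 3 lands with bottom-row=0; cleared 0 line(s) (total 0); column heights now [7 7 8 2 2 0], max=8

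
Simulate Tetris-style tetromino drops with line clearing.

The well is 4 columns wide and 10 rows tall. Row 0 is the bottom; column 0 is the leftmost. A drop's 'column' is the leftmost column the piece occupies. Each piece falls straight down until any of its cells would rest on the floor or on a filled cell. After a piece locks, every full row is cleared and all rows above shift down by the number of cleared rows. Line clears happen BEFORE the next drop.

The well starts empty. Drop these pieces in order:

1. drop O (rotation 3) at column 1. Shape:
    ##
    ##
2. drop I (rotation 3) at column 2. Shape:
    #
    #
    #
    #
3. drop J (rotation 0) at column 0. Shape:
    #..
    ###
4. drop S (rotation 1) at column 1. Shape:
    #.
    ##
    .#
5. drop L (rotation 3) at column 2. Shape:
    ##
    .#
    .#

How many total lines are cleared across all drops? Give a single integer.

Answer: 0

Derivation:
Drop 1: O rot3 at col 1 lands with bottom-row=0; cleared 0 line(s) (total 0); column heights now [0 2 2 0], max=2
Drop 2: I rot3 at col 2 lands with bottom-row=2; cleared 0 line(s) (total 0); column heights now [0 2 6 0], max=6
Drop 3: J rot0 at col 0 lands with bottom-row=6; cleared 0 line(s) (total 0); column heights now [8 7 7 0], max=8
Drop 4: S rot1 at col 1 lands with bottom-row=7; cleared 0 line(s) (total 0); column heights now [8 10 9 0], max=10
Drop 5: L rot3 at col 2 lands with bottom-row=7; cleared 0 line(s) (total 0); column heights now [8 10 10 10], max=10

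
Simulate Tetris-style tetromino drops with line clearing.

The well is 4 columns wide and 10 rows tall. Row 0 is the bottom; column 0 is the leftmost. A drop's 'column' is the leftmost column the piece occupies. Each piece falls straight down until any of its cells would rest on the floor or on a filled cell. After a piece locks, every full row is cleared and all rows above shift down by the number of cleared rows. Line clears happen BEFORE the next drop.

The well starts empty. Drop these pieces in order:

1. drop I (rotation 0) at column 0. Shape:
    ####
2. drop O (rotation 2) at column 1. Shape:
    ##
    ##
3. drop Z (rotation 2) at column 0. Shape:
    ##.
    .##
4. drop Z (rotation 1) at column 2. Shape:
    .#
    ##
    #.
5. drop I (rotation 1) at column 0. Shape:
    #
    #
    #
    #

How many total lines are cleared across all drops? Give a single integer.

Answer: 1

Derivation:
Drop 1: I rot0 at col 0 lands with bottom-row=0; cleared 1 line(s) (total 1); column heights now [0 0 0 0], max=0
Drop 2: O rot2 at col 1 lands with bottom-row=0; cleared 0 line(s) (total 1); column heights now [0 2 2 0], max=2
Drop 3: Z rot2 at col 0 lands with bottom-row=2; cleared 0 line(s) (total 1); column heights now [4 4 3 0], max=4
Drop 4: Z rot1 at col 2 lands with bottom-row=3; cleared 0 line(s) (total 1); column heights now [4 4 5 6], max=6
Drop 5: I rot1 at col 0 lands with bottom-row=4; cleared 0 line(s) (total 1); column heights now [8 4 5 6], max=8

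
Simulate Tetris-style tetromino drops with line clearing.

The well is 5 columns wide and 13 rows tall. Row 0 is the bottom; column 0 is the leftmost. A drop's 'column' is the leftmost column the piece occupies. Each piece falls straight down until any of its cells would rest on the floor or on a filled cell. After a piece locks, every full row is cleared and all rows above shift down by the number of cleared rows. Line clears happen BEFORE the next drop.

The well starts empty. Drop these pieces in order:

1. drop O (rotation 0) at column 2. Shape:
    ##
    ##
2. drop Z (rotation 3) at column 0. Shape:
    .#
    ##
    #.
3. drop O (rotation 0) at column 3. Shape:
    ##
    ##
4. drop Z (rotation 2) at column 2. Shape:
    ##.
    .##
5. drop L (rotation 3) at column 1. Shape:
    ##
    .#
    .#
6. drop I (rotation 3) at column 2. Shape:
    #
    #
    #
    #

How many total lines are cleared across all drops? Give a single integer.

Answer: 0

Derivation:
Drop 1: O rot0 at col 2 lands with bottom-row=0; cleared 0 line(s) (total 0); column heights now [0 0 2 2 0], max=2
Drop 2: Z rot3 at col 0 lands with bottom-row=0; cleared 0 line(s) (total 0); column heights now [2 3 2 2 0], max=3
Drop 3: O rot0 at col 3 lands with bottom-row=2; cleared 0 line(s) (total 0); column heights now [2 3 2 4 4], max=4
Drop 4: Z rot2 at col 2 lands with bottom-row=4; cleared 0 line(s) (total 0); column heights now [2 3 6 6 5], max=6
Drop 5: L rot3 at col 1 lands with bottom-row=6; cleared 0 line(s) (total 0); column heights now [2 9 9 6 5], max=9
Drop 6: I rot3 at col 2 lands with bottom-row=9; cleared 0 line(s) (total 0); column heights now [2 9 13 6 5], max=13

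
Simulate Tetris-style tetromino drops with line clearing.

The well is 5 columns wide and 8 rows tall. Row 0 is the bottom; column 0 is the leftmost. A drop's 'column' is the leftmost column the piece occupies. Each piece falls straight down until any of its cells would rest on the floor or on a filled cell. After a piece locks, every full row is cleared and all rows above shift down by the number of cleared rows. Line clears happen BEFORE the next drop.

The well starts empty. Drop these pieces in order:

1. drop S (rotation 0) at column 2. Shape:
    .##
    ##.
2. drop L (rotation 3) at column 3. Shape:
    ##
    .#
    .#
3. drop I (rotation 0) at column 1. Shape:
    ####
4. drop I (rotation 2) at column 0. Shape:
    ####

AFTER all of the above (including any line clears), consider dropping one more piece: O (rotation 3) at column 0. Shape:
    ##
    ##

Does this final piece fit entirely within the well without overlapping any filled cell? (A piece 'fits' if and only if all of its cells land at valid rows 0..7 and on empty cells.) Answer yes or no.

Drop 1: S rot0 at col 2 lands with bottom-row=0; cleared 0 line(s) (total 0); column heights now [0 0 1 2 2], max=2
Drop 2: L rot3 at col 3 lands with bottom-row=2; cleared 0 line(s) (total 0); column heights now [0 0 1 5 5], max=5
Drop 3: I rot0 at col 1 lands with bottom-row=5; cleared 0 line(s) (total 0); column heights now [0 6 6 6 6], max=6
Drop 4: I rot2 at col 0 lands with bottom-row=6; cleared 0 line(s) (total 0); column heights now [7 7 7 7 6], max=7
Test piece O rot3 at col 0 (width 2): heights before test = [7 7 7 7 6]; fits = False

Answer: no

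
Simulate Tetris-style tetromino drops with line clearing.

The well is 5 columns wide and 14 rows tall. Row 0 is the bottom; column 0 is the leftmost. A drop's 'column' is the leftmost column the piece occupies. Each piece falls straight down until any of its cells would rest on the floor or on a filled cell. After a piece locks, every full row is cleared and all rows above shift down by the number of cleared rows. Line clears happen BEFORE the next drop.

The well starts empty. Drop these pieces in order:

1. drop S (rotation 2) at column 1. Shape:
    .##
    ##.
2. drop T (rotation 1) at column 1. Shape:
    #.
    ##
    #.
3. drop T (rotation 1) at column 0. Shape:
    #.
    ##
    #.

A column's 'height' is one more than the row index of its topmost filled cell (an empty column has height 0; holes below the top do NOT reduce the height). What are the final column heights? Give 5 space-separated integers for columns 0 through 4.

Answer: 6 5 3 2 0

Derivation:
Drop 1: S rot2 at col 1 lands with bottom-row=0; cleared 0 line(s) (total 0); column heights now [0 1 2 2 0], max=2
Drop 2: T rot1 at col 1 lands with bottom-row=1; cleared 0 line(s) (total 0); column heights now [0 4 3 2 0], max=4
Drop 3: T rot1 at col 0 lands with bottom-row=3; cleared 0 line(s) (total 0); column heights now [6 5 3 2 0], max=6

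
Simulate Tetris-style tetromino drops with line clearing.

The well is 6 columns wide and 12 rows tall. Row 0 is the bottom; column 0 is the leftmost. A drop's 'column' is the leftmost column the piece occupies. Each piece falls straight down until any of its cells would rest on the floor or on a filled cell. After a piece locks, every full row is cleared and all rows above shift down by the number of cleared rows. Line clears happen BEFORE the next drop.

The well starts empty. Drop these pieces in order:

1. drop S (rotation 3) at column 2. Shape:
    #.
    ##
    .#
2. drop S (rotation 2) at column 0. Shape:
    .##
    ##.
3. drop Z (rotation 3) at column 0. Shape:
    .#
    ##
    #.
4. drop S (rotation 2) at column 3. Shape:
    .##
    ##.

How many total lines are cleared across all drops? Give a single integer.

Drop 1: S rot3 at col 2 lands with bottom-row=0; cleared 0 line(s) (total 0); column heights now [0 0 3 2 0 0], max=3
Drop 2: S rot2 at col 0 lands with bottom-row=2; cleared 0 line(s) (total 0); column heights now [3 4 4 2 0 0], max=4
Drop 3: Z rot3 at col 0 lands with bottom-row=3; cleared 0 line(s) (total 0); column heights now [5 6 4 2 0 0], max=6
Drop 4: S rot2 at col 3 lands with bottom-row=2; cleared 0 line(s) (total 0); column heights now [5 6 4 3 4 4], max=6

Answer: 0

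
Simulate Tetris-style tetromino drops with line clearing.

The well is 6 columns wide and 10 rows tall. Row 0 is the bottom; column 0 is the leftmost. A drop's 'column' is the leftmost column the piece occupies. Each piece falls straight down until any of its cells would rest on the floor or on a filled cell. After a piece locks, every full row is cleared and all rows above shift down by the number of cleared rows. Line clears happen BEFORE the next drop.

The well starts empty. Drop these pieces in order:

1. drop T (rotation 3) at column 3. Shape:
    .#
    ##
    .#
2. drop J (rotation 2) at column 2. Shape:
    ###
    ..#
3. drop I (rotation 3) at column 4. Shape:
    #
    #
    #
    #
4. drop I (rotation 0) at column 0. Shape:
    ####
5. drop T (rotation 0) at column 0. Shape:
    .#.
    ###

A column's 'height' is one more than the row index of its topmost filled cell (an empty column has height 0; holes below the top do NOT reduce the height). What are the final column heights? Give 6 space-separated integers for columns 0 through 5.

Drop 1: T rot3 at col 3 lands with bottom-row=0; cleared 0 line(s) (total 0); column heights now [0 0 0 2 3 0], max=3
Drop 2: J rot2 at col 2 lands with bottom-row=3; cleared 0 line(s) (total 0); column heights now [0 0 5 5 5 0], max=5
Drop 3: I rot3 at col 4 lands with bottom-row=5; cleared 0 line(s) (total 0); column heights now [0 0 5 5 9 0], max=9
Drop 4: I rot0 at col 0 lands with bottom-row=5; cleared 0 line(s) (total 0); column heights now [6 6 6 6 9 0], max=9
Drop 5: T rot0 at col 0 lands with bottom-row=6; cleared 0 line(s) (total 0); column heights now [7 8 7 6 9 0], max=9

Answer: 7 8 7 6 9 0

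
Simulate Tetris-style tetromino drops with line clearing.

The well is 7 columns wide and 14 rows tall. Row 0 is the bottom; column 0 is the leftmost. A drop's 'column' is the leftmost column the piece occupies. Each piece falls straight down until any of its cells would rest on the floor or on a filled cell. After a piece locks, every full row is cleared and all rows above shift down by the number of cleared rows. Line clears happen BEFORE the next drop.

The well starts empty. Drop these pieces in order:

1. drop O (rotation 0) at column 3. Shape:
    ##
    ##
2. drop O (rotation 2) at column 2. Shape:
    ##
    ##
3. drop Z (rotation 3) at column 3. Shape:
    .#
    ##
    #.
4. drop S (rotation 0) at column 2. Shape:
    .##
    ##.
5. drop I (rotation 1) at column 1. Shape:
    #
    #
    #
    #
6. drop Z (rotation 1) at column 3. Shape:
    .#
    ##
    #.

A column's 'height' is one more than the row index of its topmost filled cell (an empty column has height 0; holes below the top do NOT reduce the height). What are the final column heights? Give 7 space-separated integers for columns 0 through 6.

Answer: 0 4 7 10 11 0 0

Derivation:
Drop 1: O rot0 at col 3 lands with bottom-row=0; cleared 0 line(s) (total 0); column heights now [0 0 0 2 2 0 0], max=2
Drop 2: O rot2 at col 2 lands with bottom-row=2; cleared 0 line(s) (total 0); column heights now [0 0 4 4 2 0 0], max=4
Drop 3: Z rot3 at col 3 lands with bottom-row=4; cleared 0 line(s) (total 0); column heights now [0 0 4 6 7 0 0], max=7
Drop 4: S rot0 at col 2 lands with bottom-row=6; cleared 0 line(s) (total 0); column heights now [0 0 7 8 8 0 0], max=8
Drop 5: I rot1 at col 1 lands with bottom-row=0; cleared 0 line(s) (total 0); column heights now [0 4 7 8 8 0 0], max=8
Drop 6: Z rot1 at col 3 lands with bottom-row=8; cleared 0 line(s) (total 0); column heights now [0 4 7 10 11 0 0], max=11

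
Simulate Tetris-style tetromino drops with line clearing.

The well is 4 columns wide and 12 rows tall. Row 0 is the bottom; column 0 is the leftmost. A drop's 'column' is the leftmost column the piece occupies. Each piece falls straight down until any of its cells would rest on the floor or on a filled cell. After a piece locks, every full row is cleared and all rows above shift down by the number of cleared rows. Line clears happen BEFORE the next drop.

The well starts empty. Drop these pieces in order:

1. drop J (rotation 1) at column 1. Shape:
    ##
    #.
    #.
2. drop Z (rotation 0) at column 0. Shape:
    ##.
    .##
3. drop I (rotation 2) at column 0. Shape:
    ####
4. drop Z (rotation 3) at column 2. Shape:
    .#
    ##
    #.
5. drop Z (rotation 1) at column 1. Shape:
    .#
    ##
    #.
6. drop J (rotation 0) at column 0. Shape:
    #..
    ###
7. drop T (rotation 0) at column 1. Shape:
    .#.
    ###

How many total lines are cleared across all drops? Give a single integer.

Drop 1: J rot1 at col 1 lands with bottom-row=0; cleared 0 line(s) (total 0); column heights now [0 3 3 0], max=3
Drop 2: Z rot0 at col 0 lands with bottom-row=3; cleared 0 line(s) (total 0); column heights now [5 5 4 0], max=5
Drop 3: I rot2 at col 0 lands with bottom-row=5; cleared 1 line(s) (total 1); column heights now [5 5 4 0], max=5
Drop 4: Z rot3 at col 2 lands with bottom-row=4; cleared 0 line(s) (total 1); column heights now [5 5 6 7], max=7
Drop 5: Z rot1 at col 1 lands with bottom-row=5; cleared 0 line(s) (total 1); column heights now [5 7 8 7], max=8
Drop 6: J rot0 at col 0 lands with bottom-row=8; cleared 0 line(s) (total 1); column heights now [10 9 9 7], max=10
Drop 7: T rot0 at col 1 lands with bottom-row=9; cleared 1 line(s) (total 2); column heights now [9 9 10 7], max=10

Answer: 2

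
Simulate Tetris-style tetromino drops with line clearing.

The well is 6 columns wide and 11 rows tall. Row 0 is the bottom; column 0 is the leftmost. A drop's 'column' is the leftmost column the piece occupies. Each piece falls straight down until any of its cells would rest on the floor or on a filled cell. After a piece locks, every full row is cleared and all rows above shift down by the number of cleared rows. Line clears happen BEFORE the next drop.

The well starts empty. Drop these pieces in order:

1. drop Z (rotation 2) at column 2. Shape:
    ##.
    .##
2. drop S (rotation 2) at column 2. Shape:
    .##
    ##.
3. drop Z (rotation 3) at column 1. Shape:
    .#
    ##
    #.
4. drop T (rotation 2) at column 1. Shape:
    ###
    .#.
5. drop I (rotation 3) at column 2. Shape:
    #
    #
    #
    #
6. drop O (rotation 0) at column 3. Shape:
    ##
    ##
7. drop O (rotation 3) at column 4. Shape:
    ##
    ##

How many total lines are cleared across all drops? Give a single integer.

Answer: 0

Derivation:
Drop 1: Z rot2 at col 2 lands with bottom-row=0; cleared 0 line(s) (total 0); column heights now [0 0 2 2 1 0], max=2
Drop 2: S rot2 at col 2 lands with bottom-row=2; cleared 0 line(s) (total 0); column heights now [0 0 3 4 4 0], max=4
Drop 3: Z rot3 at col 1 lands with bottom-row=2; cleared 0 line(s) (total 0); column heights now [0 4 5 4 4 0], max=5
Drop 4: T rot2 at col 1 lands with bottom-row=5; cleared 0 line(s) (total 0); column heights now [0 7 7 7 4 0], max=7
Drop 5: I rot3 at col 2 lands with bottom-row=7; cleared 0 line(s) (total 0); column heights now [0 7 11 7 4 0], max=11
Drop 6: O rot0 at col 3 lands with bottom-row=7; cleared 0 line(s) (total 0); column heights now [0 7 11 9 9 0], max=11
Drop 7: O rot3 at col 4 lands with bottom-row=9; cleared 0 line(s) (total 0); column heights now [0 7 11 9 11 11], max=11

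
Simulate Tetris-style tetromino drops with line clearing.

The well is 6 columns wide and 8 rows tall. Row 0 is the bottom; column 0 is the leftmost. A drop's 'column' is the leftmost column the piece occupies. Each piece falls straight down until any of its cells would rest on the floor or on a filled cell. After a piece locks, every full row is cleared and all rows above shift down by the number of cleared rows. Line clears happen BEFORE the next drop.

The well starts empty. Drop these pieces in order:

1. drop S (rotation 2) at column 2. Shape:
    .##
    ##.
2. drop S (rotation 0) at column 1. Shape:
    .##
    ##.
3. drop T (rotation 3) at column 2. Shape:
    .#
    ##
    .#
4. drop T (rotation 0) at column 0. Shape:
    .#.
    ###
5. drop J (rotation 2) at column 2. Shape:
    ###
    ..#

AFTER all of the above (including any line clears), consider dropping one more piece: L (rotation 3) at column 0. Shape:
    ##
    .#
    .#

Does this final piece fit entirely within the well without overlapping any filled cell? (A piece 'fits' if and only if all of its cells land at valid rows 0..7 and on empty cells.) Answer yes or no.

Drop 1: S rot2 at col 2 lands with bottom-row=0; cleared 0 line(s) (total 0); column heights now [0 0 1 2 2 0], max=2
Drop 2: S rot0 at col 1 lands with bottom-row=1; cleared 0 line(s) (total 0); column heights now [0 2 3 3 2 0], max=3
Drop 3: T rot3 at col 2 lands with bottom-row=3; cleared 0 line(s) (total 0); column heights now [0 2 5 6 2 0], max=6
Drop 4: T rot0 at col 0 lands with bottom-row=5; cleared 0 line(s) (total 0); column heights now [6 7 6 6 2 0], max=7
Drop 5: J rot2 at col 2 lands with bottom-row=5; cleared 0 line(s) (total 0); column heights now [6 7 7 7 7 0], max=7
Test piece L rot3 at col 0 (width 2): heights before test = [6 7 7 7 7 0]; fits = False

Answer: no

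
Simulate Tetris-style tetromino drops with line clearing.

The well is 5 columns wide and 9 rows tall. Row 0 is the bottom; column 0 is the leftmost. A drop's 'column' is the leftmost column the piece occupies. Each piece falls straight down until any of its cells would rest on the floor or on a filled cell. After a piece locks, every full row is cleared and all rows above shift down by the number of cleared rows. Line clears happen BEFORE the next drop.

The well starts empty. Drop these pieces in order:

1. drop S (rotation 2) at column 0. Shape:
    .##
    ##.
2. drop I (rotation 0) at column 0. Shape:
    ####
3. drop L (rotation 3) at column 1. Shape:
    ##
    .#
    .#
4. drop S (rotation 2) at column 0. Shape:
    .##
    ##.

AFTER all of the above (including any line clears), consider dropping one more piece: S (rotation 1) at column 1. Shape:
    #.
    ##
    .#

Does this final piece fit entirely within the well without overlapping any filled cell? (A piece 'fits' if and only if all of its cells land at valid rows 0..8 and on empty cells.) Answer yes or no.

Answer: no

Derivation:
Drop 1: S rot2 at col 0 lands with bottom-row=0; cleared 0 line(s) (total 0); column heights now [1 2 2 0 0], max=2
Drop 2: I rot0 at col 0 lands with bottom-row=2; cleared 0 line(s) (total 0); column heights now [3 3 3 3 0], max=3
Drop 3: L rot3 at col 1 lands with bottom-row=3; cleared 0 line(s) (total 0); column heights now [3 6 6 3 0], max=6
Drop 4: S rot2 at col 0 lands with bottom-row=6; cleared 0 line(s) (total 0); column heights now [7 8 8 3 0], max=8
Test piece S rot1 at col 1 (width 2): heights before test = [7 8 8 3 0]; fits = False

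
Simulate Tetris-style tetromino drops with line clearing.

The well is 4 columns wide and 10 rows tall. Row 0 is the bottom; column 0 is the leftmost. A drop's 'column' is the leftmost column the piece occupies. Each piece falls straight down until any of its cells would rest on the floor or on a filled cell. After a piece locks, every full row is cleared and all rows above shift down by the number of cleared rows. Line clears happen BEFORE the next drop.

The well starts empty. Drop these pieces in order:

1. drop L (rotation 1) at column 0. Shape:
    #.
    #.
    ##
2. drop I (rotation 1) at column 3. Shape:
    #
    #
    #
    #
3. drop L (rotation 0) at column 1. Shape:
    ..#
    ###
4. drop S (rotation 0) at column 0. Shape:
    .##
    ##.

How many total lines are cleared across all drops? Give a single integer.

Drop 1: L rot1 at col 0 lands with bottom-row=0; cleared 0 line(s) (total 0); column heights now [3 1 0 0], max=3
Drop 2: I rot1 at col 3 lands with bottom-row=0; cleared 0 line(s) (total 0); column heights now [3 1 0 4], max=4
Drop 3: L rot0 at col 1 lands with bottom-row=4; cleared 0 line(s) (total 0); column heights now [3 5 5 6], max=6
Drop 4: S rot0 at col 0 lands with bottom-row=5; cleared 0 line(s) (total 0); column heights now [6 7 7 6], max=7

Answer: 0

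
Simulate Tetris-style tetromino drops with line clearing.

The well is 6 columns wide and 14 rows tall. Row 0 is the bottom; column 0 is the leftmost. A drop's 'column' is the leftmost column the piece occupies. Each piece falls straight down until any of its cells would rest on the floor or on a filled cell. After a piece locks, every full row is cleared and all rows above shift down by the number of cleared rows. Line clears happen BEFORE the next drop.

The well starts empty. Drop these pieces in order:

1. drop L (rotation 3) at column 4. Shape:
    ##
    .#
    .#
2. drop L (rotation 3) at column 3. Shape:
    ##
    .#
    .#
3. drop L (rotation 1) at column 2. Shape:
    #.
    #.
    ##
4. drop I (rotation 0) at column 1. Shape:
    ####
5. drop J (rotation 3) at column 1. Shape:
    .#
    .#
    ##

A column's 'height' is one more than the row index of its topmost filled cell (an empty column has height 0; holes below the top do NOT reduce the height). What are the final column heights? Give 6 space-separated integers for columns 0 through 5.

Answer: 0 11 13 10 10 3

Derivation:
Drop 1: L rot3 at col 4 lands with bottom-row=0; cleared 0 line(s) (total 0); column heights now [0 0 0 0 3 3], max=3
Drop 2: L rot3 at col 3 lands with bottom-row=3; cleared 0 line(s) (total 0); column heights now [0 0 0 6 6 3], max=6
Drop 3: L rot1 at col 2 lands with bottom-row=6; cleared 0 line(s) (total 0); column heights now [0 0 9 7 6 3], max=9
Drop 4: I rot0 at col 1 lands with bottom-row=9; cleared 0 line(s) (total 0); column heights now [0 10 10 10 10 3], max=10
Drop 5: J rot3 at col 1 lands with bottom-row=10; cleared 0 line(s) (total 0); column heights now [0 11 13 10 10 3], max=13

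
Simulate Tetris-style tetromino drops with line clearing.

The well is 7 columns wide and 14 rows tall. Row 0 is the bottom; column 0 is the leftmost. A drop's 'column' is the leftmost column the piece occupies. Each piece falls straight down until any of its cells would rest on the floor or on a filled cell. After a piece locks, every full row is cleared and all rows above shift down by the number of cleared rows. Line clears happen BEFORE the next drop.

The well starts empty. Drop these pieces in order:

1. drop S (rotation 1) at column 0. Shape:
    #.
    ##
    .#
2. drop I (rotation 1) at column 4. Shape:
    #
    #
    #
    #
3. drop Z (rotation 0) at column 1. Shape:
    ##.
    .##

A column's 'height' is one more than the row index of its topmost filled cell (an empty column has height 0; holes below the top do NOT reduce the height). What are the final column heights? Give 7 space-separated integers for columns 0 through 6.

Answer: 3 3 3 2 4 0 0

Derivation:
Drop 1: S rot1 at col 0 lands with bottom-row=0; cleared 0 line(s) (total 0); column heights now [3 2 0 0 0 0 0], max=3
Drop 2: I rot1 at col 4 lands with bottom-row=0; cleared 0 line(s) (total 0); column heights now [3 2 0 0 4 0 0], max=4
Drop 3: Z rot0 at col 1 lands with bottom-row=1; cleared 0 line(s) (total 0); column heights now [3 3 3 2 4 0 0], max=4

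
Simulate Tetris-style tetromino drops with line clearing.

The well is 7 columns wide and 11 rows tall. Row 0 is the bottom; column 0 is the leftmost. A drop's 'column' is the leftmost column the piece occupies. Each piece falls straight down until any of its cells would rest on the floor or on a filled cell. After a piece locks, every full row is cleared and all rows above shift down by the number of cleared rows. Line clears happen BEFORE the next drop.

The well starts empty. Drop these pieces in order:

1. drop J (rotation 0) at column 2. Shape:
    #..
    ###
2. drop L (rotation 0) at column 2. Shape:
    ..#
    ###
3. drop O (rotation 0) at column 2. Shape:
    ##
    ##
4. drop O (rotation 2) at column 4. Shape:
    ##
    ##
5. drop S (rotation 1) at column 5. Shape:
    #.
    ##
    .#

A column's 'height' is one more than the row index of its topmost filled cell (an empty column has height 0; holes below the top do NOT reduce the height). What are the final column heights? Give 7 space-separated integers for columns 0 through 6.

Drop 1: J rot0 at col 2 lands with bottom-row=0; cleared 0 line(s) (total 0); column heights now [0 0 2 1 1 0 0], max=2
Drop 2: L rot0 at col 2 lands with bottom-row=2; cleared 0 line(s) (total 0); column heights now [0 0 3 3 4 0 0], max=4
Drop 3: O rot0 at col 2 lands with bottom-row=3; cleared 0 line(s) (total 0); column heights now [0 0 5 5 4 0 0], max=5
Drop 4: O rot2 at col 4 lands with bottom-row=4; cleared 0 line(s) (total 0); column heights now [0 0 5 5 6 6 0], max=6
Drop 5: S rot1 at col 5 lands with bottom-row=5; cleared 0 line(s) (total 0); column heights now [0 0 5 5 6 8 7], max=8

Answer: 0 0 5 5 6 8 7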